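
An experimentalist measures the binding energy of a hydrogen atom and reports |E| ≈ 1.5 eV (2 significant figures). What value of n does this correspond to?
n = 3

The exact energy levels follow E_n = -13.6057 eV / n².

The measured value (-1.5 eV) is reported to only 2 significant figures, so we must test candidate n values and see which one matches to that precision.

Candidate energies:
  n = 1:  E = -13.6057/1² = -13.60570 eV
  n = 2:  E = -13.6057/2² = -3.40143 eV
  n = 3:  E = -13.6057/3² = -1.51174 eV  ← matches
  n = 4:  E = -13.6057/4² = -0.85036 eV
  n = 5:  E = -13.6057/5² = -0.54423 eV

Checking against the measurement of -1.5 eV (2 sig figs), only n = 3 agrees:
E_3 = -1.51174 eV, which rounds to -1.5 eV ✓

Therefore n = 3.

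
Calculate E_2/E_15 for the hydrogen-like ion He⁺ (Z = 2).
56.25000

Using E_n = -13.6057 Z² / n² eV with Z = 2:

E_2 = -13.6057 × 2² / 2² = -54.4228 / 4 = -13.60570000000 eV
E_15 = -13.6057 × 2² / 15² = -54.4228 / 225 = -0.24187911111 eV

The ratio is:
E_2/E_15 = (-13.60570000000) / (-0.24187911111)
E_2/E_15 = (-54.4228/4) / (-54.4228/225)
E_2/E_15 = 225/4
E_2/E_15 = 56.25000
(Note: the Z² factors cancel in the ratio.)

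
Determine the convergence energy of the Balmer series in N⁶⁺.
166.6698 eV

The series limit corresponds to the transition from n = ∞ to n = 2.
This is the highest energy (shortest wavelength) transition in the Balmer series.

E_∞ = 0 eV
E_2 = -13.6057 × 7² / 2² = -166.6698 eV

Energy at series limit:
ΔE = E_∞ - E_2 = 0 - (-166.6698) = 166.6698 eV

This energy equals the ionization energy from the n = 2 state of N⁶⁺.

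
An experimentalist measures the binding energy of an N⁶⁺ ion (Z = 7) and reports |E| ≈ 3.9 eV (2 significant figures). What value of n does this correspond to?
n = 13

The exact energy levels follow E_n = -13.6057 Z² / n² eV with Z = 7.

The measured value (-3.9 eV) is reported to only 2 significant figures, so we must test candidate n values and see which one matches to that precision.

Candidate energies:
  n = 11:  E = -13.6057 × 7² / 11² = -5.50975 eV
  n = 12:  E = -13.6057 × 7² / 12² = -4.62972 eV
  n = 13:  E = -13.6057 × 7² / 13² = -3.94485 eV  ← matches
  n = 14:  E = -13.6057 × 7² / 14² = -3.40143 eV
  n = 15:  E = -13.6057 × 7² / 15² = -2.96302 eV

Checking against the measurement of -3.9 eV (2 sig figs), only n = 13 agrees:
E_13 = -3.94485 eV, which rounds to -3.9 eV ✓

Therefore n = 13.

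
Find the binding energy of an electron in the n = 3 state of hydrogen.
1.511744 eV

The ionization energy is the energy needed to remove the electron completely (n → ∞).

For hydrogen, E_n = -13.6057 eV / n².

At n = 3: E_3 = -13.6057 / 3² = -1.511744444 eV
At n = ∞: E_∞ = 0 eV

Ionization energy = E_∞ - E_3 = 0 - (-1.511744444) = 1.511744444 eV
Ionization energy ≈ 1.511744 eV

This is also called the binding energy of the electron in state n = 3.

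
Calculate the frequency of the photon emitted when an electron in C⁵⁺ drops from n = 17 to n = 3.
1.275e+16 Hz

First, find the transition energy:
E_17 = -13.6057 × 6² / 17² = -1.6948277 eV
E_3 = -13.6057 × 6² / 3² = -54.4228000 eV
|ΔE| = |E_3 - E_17| = 52.7279723 eV

Convert to Joules: E = 52.7279723 eV × (1.602177 × 10⁻¹⁹ J/eV) = 8.44795e-18 J

Using E = hf:
f = E/h = 8.44795e-18 J / (6.62607 × 10⁻³⁴ J·s)
f = 1.275e+16 Hz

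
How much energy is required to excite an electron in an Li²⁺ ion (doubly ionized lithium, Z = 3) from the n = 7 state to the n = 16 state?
2.02 eV

The energy levels of a hydrogen-like atom are E_n = -13.6057 Z² eV / n².

Energy at n = 7: E_7 = -13.6057 × 3² / 7² = -2.49901 eV
Energy at n = 16: E_16 = -13.6057 × 3² / 16² = -0.47833 eV

The excitation energy is the difference:
ΔE = E_16 - E_7
ΔE = -0.47833 - (-2.49901)
ΔE = 2.02 eV

Since this is positive, energy must be absorbed (photon absorption).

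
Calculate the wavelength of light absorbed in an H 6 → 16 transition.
3817.37248 nm

First, find the transition energy using E_n = -13.6057 / n² eV:
E_6 = -13.6057 / 6² = -0.37793611111 eV
E_16 = -13.6057 / 16² = -0.05314726563 eV

Photon energy: |ΔE| = |E_16 - E_6| = 0.32478884548 eV

Convert to wavelength using E = hc/λ with hc = 1239.84 eV·nm:
λ = hc/E = 1239.84 eV·nm / 0.32478884548 eV
λ = 3817.37248 nm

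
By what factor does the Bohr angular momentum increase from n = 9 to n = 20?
2.222

In the Bohr model, L_n = nℏ, so the ratio is purely the ratio of quantum numbers:

L_20/L_9 = 20ℏ / 9ℏ = 20/9 = 2.222

The angular momentum scales linearly with n.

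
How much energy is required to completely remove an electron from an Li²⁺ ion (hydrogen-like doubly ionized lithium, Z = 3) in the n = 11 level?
1.011994 eV

The ionization energy is the energy needed to remove the electron completely (n → ∞).

For a hydrogen-like ion with Z = 3, E_n = -13.6057 Z² / n² eV.

At n = 11: E_11 = -13.6057 × 3² / 11² = -1.011994215 eV
At n = ∞: E_∞ = 0 eV

Ionization energy = E_∞ - E_11 = 0 - (-1.011994215) = 1.011994215 eV
Ionization energy ≈ 1.011994 eV

This is also called the binding energy of the electron in state n = 11.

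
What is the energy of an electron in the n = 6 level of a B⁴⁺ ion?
-9.45 eV

For hydrogen-like ions, the energy levels scale with Z²:
E_n = -13.6057 Z² / n² eV

For B⁴⁺ (Z = 5) at n = 6:
E_6 = -13.6057 × 5² / 6²
E_6 = -13.6057 × 25 / 36
E_6 = -340.1425 / 36
E_6 = -9.45 eV

The energy is 25 times more negative than hydrogen at the same n due to the stronger nuclear charge.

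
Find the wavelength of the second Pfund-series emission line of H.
4651.24911 nm

The lines of a series are numbered from the longest wavelength (smallest ΔE) outward; the second line is the transition from n = n_f + 2 to n_f.
The Pfund series has all transitions ending at n_f = 5.

For H, the second line (β-line) is the jump from n = 7 to n = 5:
E_7 = -13.6057 / 7² = -0.27766734694 eV
E_5 = -13.6057 / 5² = -0.54422800000 eV
ΔE = E_7 - E_5 = 0.26656065306 eV

λ = hc/E = 1239.84 eV·nm / 0.26656065306 eV
λ = 4651.24911 nm

This is the β-line of the Pfund series in H.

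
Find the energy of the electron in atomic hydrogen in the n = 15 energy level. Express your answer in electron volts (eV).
-0.060 eV

The energy levels of a hydrogen-like atom are given by:
E_n = -13.6057 eV / n²

For n = 15:
E_15 = -13.6057 eV / 15²
E_15 = -13.6057 eV / 225
E_15 = -0.060 eV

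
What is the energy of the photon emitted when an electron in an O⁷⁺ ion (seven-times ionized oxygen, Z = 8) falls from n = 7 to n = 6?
6.41720 eV

The energy levels are E_n = -13.6057 Z² eV / n².

Energy at n = 7: E_7 = -13.6057 × 8² / 7² = -17.77071020 eV
Energy at n = 6: E_6 = -13.6057 × 8² / 6² = -24.18791111 eV

For emission (electron falling to lower state), the photon energy is:
E_photon = E_7 - E_6 = |-17.77071020 - (-24.18791111)|
E_photon = 6.41720 eV

This energy is carried away by the emitted photon.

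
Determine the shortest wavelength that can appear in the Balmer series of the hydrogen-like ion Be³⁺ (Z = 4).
22.7816 nm

The series limit corresponds to the transition from n = ∞ to n = 2.
This is the highest energy (shortest wavelength) transition in the Balmer series.

E_∞ = 0 eV
E_2 = -13.6057 × 4² / 2² = -54.422800 eV

Energy at series limit:
ΔE = E_∞ - E_2 = 0 - (-54.422800) = 54.422800 eV
λ = hc/E = 1239.84 eV·nm / 54.422800 eV = 22.7816 nm

This energy equals the ionization energy from the n = 2 state of Be³⁺.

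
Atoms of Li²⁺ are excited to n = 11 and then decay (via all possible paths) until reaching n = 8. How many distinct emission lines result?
6

The electron can occupy levels n = 8, 9, ..., 11 during de-excitation — that is m = 11 - 8 + 1 = 4 distinct levels.

The number of distinct spectral lines equals the number of ways to choose 2 of these m levels (each pair gives one possible emission transition):

Number of lines = m(m-1)/2 = 4×3/2 = 6

These correspond to all possible transitions between the 4 levels:
11 → 10, 11 → 9, 11 → 8, 10 → 9, 10 → 8, 9 → 8

Each transition produces a photon with a unique energy (and thus wavelength). This count does not depend on Z.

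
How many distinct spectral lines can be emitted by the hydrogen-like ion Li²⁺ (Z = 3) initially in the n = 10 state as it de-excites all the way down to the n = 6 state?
10

The electron can occupy levels n = 6, 7, ..., 10 during de-excitation — that is m = 10 - 6 + 1 = 5 distinct levels.

The number of distinct spectral lines equals the number of ways to choose 2 of these m levels (each pair gives one possible emission transition):

Number of lines = m(m-1)/2 = 5×4/2 = 10

These correspond to all possible transitions between the 5 levels:
10 → 9, 10 → 8, 10 → 7, 10 → 6, 9 → 8, 9 → 7, 9 → 6, 8 → 7...

Each transition produces a photon with a unique energy (and thus wavelength). This count does not depend on Z.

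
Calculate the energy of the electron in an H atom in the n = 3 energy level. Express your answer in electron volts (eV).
-1.511744 eV

The energy levels of a hydrogen-like atom are given by:
E_n = -13.6057 eV / n²

For n = 3:
E_3 = -13.6057 eV / 3²
E_3 = -13.6057 eV / 9
E_3 = -1.511744 eV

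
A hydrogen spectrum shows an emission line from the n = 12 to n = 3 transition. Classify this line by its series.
Paschen series

The spectral series in hydrogen are named based on the final (lower) energy level:
- Lyman series: n_final = 1 (ultraviolet)
- Balmer series: n_final = 2 (visible/near-UV)
- Paschen series: n_final = 3 (infrared)
- Brackett series: n_final = 4 (infrared)
- Pfund series: n_final = 5 (far infrared)

Since this transition ends at n = 3, it belongs to the Paschen series.

For reference, this 12 → 3 line has photon energy
ΔE = 13.6057 eV × (1/3² - 1/12²) = 1.417260 eV,
corresponding to wavelength λ = hc/ΔE = 1239.84 eV·nm / 1.417260 eV = 874.81 nm in the infrared region.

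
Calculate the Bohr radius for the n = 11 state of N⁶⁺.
0.9147 nm (or 9.1472 Å)

The Bohr radius formula is:
r_n = n² a₀ / Z

where a₀ = 0.0529177 nm is the Bohr radius.

For N⁶⁺ (Z = 7) at n = 11:
r_11 = 11² × 0.0529177 nm / 7
r_11 = 121 × 0.0529177 nm / 7
r_11 = 6.40304 nm / 7
r_11 = 0.9147 nm

The electron orbits at approximately 0.9147 nm from the nucleus.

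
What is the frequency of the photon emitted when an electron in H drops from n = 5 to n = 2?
6.9087e+14 Hz

First, find the transition energy:
E_5 = -13.6057 / 5² = -0.5442280 eV
E_2 = -13.6057 / 2² = -3.4014250 eV
|ΔE| = |E_2 - E_5| = 2.8571970 eV

Convert to Joules: E = 2.8571970 eV × (1.602177 × 10⁻¹⁹ J/eV) = 4.577735e-19 J

Using E = hf:
f = E/h = 4.577735e-19 J / (6.62607 × 10⁻³⁴ J·s)
f = 6.9087e+14 Hz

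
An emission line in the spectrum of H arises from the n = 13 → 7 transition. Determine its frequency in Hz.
4.767e+13 Hz

First, find the transition energy:
E_13 = -13.6057 / 13² = -0.0805071 eV
E_7 = -13.6057 / 7² = -0.2776673 eV
|ΔE| = |E_7 - E_13| = 0.1971602 eV

Convert to Joules: E = 0.1971602 eV × (1.602177 × 10⁻¹⁹ J/eV) = 3.15886e-20 J

Using E = hf:
f = E/h = 3.15886e-20 J / (6.62607 × 10⁻³⁴ J·s)
f = 4.767e+13 Hz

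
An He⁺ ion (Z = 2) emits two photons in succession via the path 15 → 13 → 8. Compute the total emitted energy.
0.60848 eV

The energy levels of He⁺ are E_n = -13.6057 × 2² / n² eV.

First transition (15 → 13):
ΔE₁ = |E_13 - E_15|
ΔE₁ = |-0.32202840237 - (-0.24187911111)| = 0.08014929 eV

Second transition (13 → 8):
ΔE₂ = |E_8 - E_13|
ΔE₂ = |-0.85035625000 - (-0.32202840237)| = 0.52832785 eV

Total energy released:
E_total = ΔE₁ + ΔE₂ = 0.08014929 + 0.52832785 = 0.60848 eV

Note: This equals the direct transition 15 → 8: 0.60848 eV ✓
Energy is conserved regardless of the path taken.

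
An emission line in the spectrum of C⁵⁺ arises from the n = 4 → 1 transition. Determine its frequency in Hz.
1.11032e+17 Hz

First, find the transition energy:
E_4 = -13.6057 × 6² / 4² = -30.6128250 eV
E_1 = -13.6057 × 6² / 1² = -489.8052000 eV
|ΔE| = |E_1 - E_4| = 459.1923750 eV

Convert to Joules: E = 459.1923750 eV × (1.602177 × 10⁻¹⁹ J/eV) = 7.3570746e-17 J

Using E = hf:
f = E/h = 7.3570746e-17 J / (6.62607 × 10⁻³⁴ J·s)
f = 1.11032e+17 Hz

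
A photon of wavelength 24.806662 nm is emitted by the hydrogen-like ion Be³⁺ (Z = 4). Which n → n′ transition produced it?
n = 7 → n = 2

First, find the photon energy from the wavelength (hc = 1239.84 eV·nm):
E = hc/λ = 1239.84 eV·nm / 24.806662 nm = 49.980122 eV

The energy levels of Be³⁺ satisfy E_n = -13.6057 × 4² / n² eV, so an emission n_i → n_f releases
ΔE = 13.6057 × 4² × (1/n_f² − 1/n_i²) eV.

Setting ΔE equal to the photon energy:
1/n_f² − 1/n_i² = 49.980122 / (13.6057 × 4²) = 0.22959183

Since 1/n_i² must be positive, we need 1/n_f² > 0.22959183, i.e. n_f ≤ 2. For each allowed n_f, solve n_i = (1/n_f² − 0.22959183)^(−1/2) and check whether it is a whole number:
  n_f = 1: 1/n_i² = 1.00000000 − 0.22959183 = 0.77040817 → n_i = 1.139  (not an integer) ✗
  n_f = 2: 1/n_i² = 0.25000000 − 0.22959183 = 0.02040817 → n_i = 7.000  → integer, n_i = 7 ✓

Only n_f = 2 gives an integer upper level, n_i = 7.

The transition is from n = 7 to n = 2 (emission).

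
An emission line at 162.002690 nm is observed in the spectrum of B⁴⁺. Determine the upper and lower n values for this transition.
n = 5 → n = 4

First, find the photon energy from the wavelength (hc = 1239.84 eV·nm):
E = hc/λ = 1239.84 eV·nm / 162.002690 nm = 7.6532063 eV

The energy levels of B⁴⁺ satisfy E_n = -13.6057 × 5² / n² eV, so an emission n_i → n_f releases
ΔE = 13.6057 × 5² × (1/n_f² − 1/n_i²) eV.

Setting ΔE equal to the photon energy:
1/n_f² − 1/n_i² = 7.6532063 / (13.6057 × 5²) = 0.022500000

Since 1/n_i² must be positive, we need 1/n_f² > 0.022500000, i.e. n_f ≤ 6. For each allowed n_f, solve n_i = (1/n_f² − 0.022500000)^(−1/2) and check whether it is a whole number:
  n_f = 1: 1/n_i² = 1.000000000 − 0.022500000 = 0.977500000 → n_i = 1.011  (not an integer) ✗
  n_f = 2: 1/n_i² = 0.250000000 − 0.022500000 = 0.227500000 → n_i = 2.097  (not an integer) ✗
  n_f = 3: 1/n_i² = 0.111111111 − 0.022500000 = 0.088611111 → n_i = 3.359  (not an integer) ✗
  n_f = 4: 1/n_i² = 0.062500000 − 0.022500000 = 0.040000000 → n_i = 5.000  → integer, n_i = 5 ✓
  n_f = 5: 1/n_i² = 0.040000000 − 0.022500000 = 0.017500000 → n_i = 7.559  (not an integer) ✗
  n_f = 6: 1/n_i² = 0.027777778 − 0.022500000 = 0.005277778 → n_i = 13.765  (not an integer) ✗

Only n_f = 4 gives an integer upper level, n_i = 5.

The transition is from n = 5 to n = 4 (emission).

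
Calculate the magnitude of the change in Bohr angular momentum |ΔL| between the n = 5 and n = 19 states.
1.4764e-33 J·s (or 14ℏ)

In the Bohr model, L_n = nℏ where ℏ = 1.054572e-34 J·s.

L_19 = 19ℏ = 2.003687e-33 J·s
L_5 = 5ℏ = 5.272860e-34 J·s

ΔL = L_19 - L_5 = (19 - 5)ℏ = 14ℏ
ΔL = 14 × 1.054572e-34 J·s = 1.4764e-33 J·s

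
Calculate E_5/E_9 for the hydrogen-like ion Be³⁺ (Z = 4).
3.24

Using E_n = -13.6057 Z² / n² eV with Z = 4:

E_5 = -13.6057 × 4² / 5² = -217.6912 / 25 = -8.70764800 eV
E_9 = -13.6057 × 4² / 9² = -217.6912 / 81 = -2.68754568 eV

The ratio is:
E_5/E_9 = (-8.70764800) / (-2.68754568)
E_5/E_9 = (-217.6912/25) / (-217.6912/81)
E_5/E_9 = 81/25
E_5/E_9 = 3.24
(Note: the Z² factors cancel in the ratio.)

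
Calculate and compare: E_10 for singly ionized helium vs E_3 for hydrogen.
H at n = 3 (E = -1.512 eV)

Using E_n = -13.6057 Z² / n² eV:

He⁺ (Z = 2) at n = 10:
E = -13.6057 × 2² / 10² = -13.6057 × 4 / 100 = -0.544228 eV

H (Z = 1) at n = 3:
E = -13.6057 × 1² / 3² = -13.6057 × 1 / 9 = -1.511744 eV

Since -1.511744 eV < -0.544228 eV,
H at n = 3 is more tightly bound (requires more energy to ionize).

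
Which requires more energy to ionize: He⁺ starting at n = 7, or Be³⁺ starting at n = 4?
Be³⁺ at n = 4 (E = -13.60570 eV)

Using E_n = -13.6057 Z² / n² eV:

He⁺ (Z = 2) at n = 7:
E = -13.6057 × 2² / 7² = -13.6057 × 4 / 49 = -1.11066939 eV

Be³⁺ (Z = 4) at n = 4:
E = -13.6057 × 4² / 4² = -13.6057 × 16 / 16 = -13.60570000 eV

Since -13.60570000 eV < -1.11066939 eV,
Be³⁺ at n = 4 is more tightly bound (requires more energy to ionize).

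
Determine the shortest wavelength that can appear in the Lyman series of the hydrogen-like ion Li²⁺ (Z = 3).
10.1252 nm

The series limit corresponds to the transition from n = ∞ to n = 1.
This is the highest energy (shortest wavelength) transition in the Lyman series.

E_∞ = 0 eV
E_1 = -13.6057 × 3² / 1² = -122.451300 eV

Energy at series limit:
ΔE = E_∞ - E_1 = 0 - (-122.451300) = 122.451300 eV
λ = hc/E = 1239.84 eV·nm / 122.451300 eV = 10.1252 nm

This energy equals the ionization energy from the n = 1 state of Li²⁺.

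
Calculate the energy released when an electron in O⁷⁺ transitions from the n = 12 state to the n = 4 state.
48.3758 eV

The energy levels are E_n = -13.6057 Z² eV / n².

Energy at n = 12: E_12 = -13.6057 × 8² / 12² = -6.0469778 eV
Energy at n = 4: E_4 = -13.6057 × 8² / 4² = -54.4228000 eV

For emission (electron falling to lower state), the photon energy is:
E_photon = E_12 - E_4 = |-6.0469778 - (-54.4228000)|
E_photon = 48.3758 eV

This energy is carried away by the emitted photon.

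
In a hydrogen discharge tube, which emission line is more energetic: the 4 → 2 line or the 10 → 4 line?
4 → 2

Calculate the energy for each transition:

Transition 4 → 2:
ΔE₁ = |E_2 - E_4| = |-13.6057/2² - (-13.6057/4²)|
ΔE₁ = |-3.40142500000 - (-0.85035625000)| = 2.55106875 eV

Transition 10 → 4:
ΔE₂ = |E_4 - E_10| = |-13.6057/4² - (-13.6057/10²)|
ΔE₂ = |-0.85035625000 - (-0.13605700000)| = 0.71429925 eV

Since 2.55106875 eV > 0.71429925 eV, the transition 4 → 2 emits the more energetic photon.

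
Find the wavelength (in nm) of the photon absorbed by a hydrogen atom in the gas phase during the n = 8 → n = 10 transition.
16200.27 nm

First, find the transition energy using E_n = -13.6057 / n² eV:
E_8 = -13.6057 / 8² = -0.2125890625 eV
E_10 = -13.6057 / 10² = -0.1360570000 eV

Photon energy: |ΔE| = |E_10 - E_8| = 0.0765320625 eV

Convert to wavelength using E = hc/λ with hc = 1239.84 eV·nm:
λ = hc/E = 1239.84 eV·nm / 0.0765320625 eV
λ = 16200.27 nm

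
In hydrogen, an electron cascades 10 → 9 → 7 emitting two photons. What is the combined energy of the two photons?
0.142 eV

The energy levels of hydrogen are E_n = -13.6057 / n² eV.

First transition (10 → 9):
ΔE₁ = |E_9 - E_10|
ΔE₁ = |-0.167971605 - (-0.136057000)| = 0.031915 eV

Second transition (9 → 7):
ΔE₂ = |E_7 - E_9|
ΔE₂ = |-0.277667347 - (-0.167971605)| = 0.109696 eV

Total energy released:
E_total = ΔE₁ + ΔE₂ = 0.031915 + 0.109696 = 0.142 eV

Note: This equals the direct transition 10 → 7: 0.142 eV ✓
Energy is conserved regardless of the path taken.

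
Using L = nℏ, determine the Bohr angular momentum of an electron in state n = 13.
1.37e-33 J·s (or 13ℏ)

In the Bohr model, angular momentum is quantized:
L = nℏ

where ℏ = h/(2π) = 1.0546e-34 J·s

For n = 13:
L = 13 × 1.0546e-34 J·s
L = 1.37e-33 J·s

This can also be written as L = 13ℏ.
The angular momentum is an integer multiple of the reduced Planck constant.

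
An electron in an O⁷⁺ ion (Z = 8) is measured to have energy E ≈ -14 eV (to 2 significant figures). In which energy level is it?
n = 8

The exact energy levels follow E_n = -13.6057 Z² / n² eV with Z = 8.

The measured value (-14 eV) is reported to only 2 significant figures, so we must test candidate n values and see which one matches to that precision.

Candidate energies:
  n = 6:  E = -13.6057 × 8² / 6² = -24.18791 eV
  n = 7:  E = -13.6057 × 8² / 7² = -17.77071 eV
  n = 8:  E = -13.6057 × 8² / 8² = -13.60570 eV  ← matches
  n = 9:  E = -13.6057 × 8² / 9² = -10.75018 eV
  n = 10:  E = -13.6057 × 8² / 10² = -8.70765 eV

Checking against the measurement of -14 eV (2 sig figs), only n = 8 agrees:
E_8 = -13.60570 eV, which rounds to -14 eV ✓

Therefore n = 8.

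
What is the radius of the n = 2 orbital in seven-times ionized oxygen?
0.026459 nm (or 0.264589 Å)

The Bohr radius formula is:
r_n = n² a₀ / Z

where a₀ = 0.052917721 nm is the Bohr radius.

For O⁷⁺ (Z = 8) at n = 2:
r_2 = 2² × 0.052917721 nm / 8
r_2 = 4 × 0.052917721 nm / 8
r_2 = 0.2116709 nm / 8
r_2 = 0.026459 nm

The electron orbits at approximately 0.026459 nm from the nucleus.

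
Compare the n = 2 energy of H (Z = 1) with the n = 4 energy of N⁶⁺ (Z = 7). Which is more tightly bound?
N⁶⁺ at n = 4 (E = -41.667456 eV)

Using E_n = -13.6057 Z² / n² eV:

H (Z = 1) at n = 2:
E = -13.6057 × 1² / 2² = -13.6057 × 1 / 4 = -3.401425000 eV

N⁶⁺ (Z = 7) at n = 4:
E = -13.6057 × 7² / 4² = -13.6057 × 49 / 16 = -41.667456250 eV

Since -41.667456250 eV < -3.401425000 eV,
N⁶⁺ at n = 4 is more tightly bound (requires more energy to ionize).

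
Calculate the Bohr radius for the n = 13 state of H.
8.9431 nm (or 89.4309 Å)

The Bohr radius formula is:
r_n = n² a₀ / Z

where a₀ = 0.0529177 nm is the Bohr radius.

For H (Z = 1) at n = 13:
r_13 = 13² × 0.0529177 nm / 1
r_13 = 169 × 0.0529177 nm / 1
r_13 = 8.94309 nm / 1
r_13 = 8.9431 nm

The electron orbits at approximately 8.9431 nm from the nucleus.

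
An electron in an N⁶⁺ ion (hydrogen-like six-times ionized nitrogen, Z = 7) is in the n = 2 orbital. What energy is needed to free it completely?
166.6698 eV

The ionization energy is the energy needed to remove the electron completely (n → ∞).

For a hydrogen-like ion with Z = 7, E_n = -13.6057 Z² / n² eV.

At n = 2: E_2 = -13.6057 × 7² / 2² = -166.6698250 eV
At n = ∞: E_∞ = 0 eV

Ionization energy = E_∞ - E_2 = 0 - (-166.6698250) = 166.6698250 eV
Ionization energy ≈ 166.6698 eV

This is also called the binding energy of the electron in state n = 2.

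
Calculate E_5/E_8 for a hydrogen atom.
2.560000

Using E_n = -13.6057 Z² / n² eV with Z = 1:

E_5 = -13.6057 / 5² = -13.6057 / 25 = -0.544228000000 eV
E_8 = -13.6057 / 8² = -13.6057 / 64 = -0.212589062500 eV

The ratio is:
E_5/E_8 = (-0.544228000000) / (-0.212589062500)
E_5/E_8 = (-13.6057/25) / (-13.6057/64)
E_5/E_8 = 64/25
E_5/E_8 = 2.560000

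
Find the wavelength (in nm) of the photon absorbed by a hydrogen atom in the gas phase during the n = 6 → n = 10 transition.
5125.87 nm

First, find the transition energy using E_n = -13.6057 / n² eV:
E_6 = -13.6057 / 6² = -0.37793611 eV
E_10 = -13.6057 / 10² = -0.13605700 eV

Photon energy: |ΔE| = |E_10 - E_6| = 0.24187911 eV

Convert to wavelength using E = hc/λ with hc = 1239.84 eV·nm:
λ = hc/E = 1239.84 eV·nm / 0.24187911 eV
λ = 5125.87 nm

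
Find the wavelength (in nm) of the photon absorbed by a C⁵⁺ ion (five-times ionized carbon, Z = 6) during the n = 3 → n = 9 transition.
25.629 nm

First, find the transition energy using E_n = -13.6057 Z² / n² eV:
E_3 = -13.6057 × 6² / 3² = -54.42280 eV
E_9 = -13.6057 × 6² / 9² = -6.04698 eV

Photon energy: |ΔE| = |E_9 - E_3| = 48.37582 eV

Convert to wavelength using E = hc/λ with hc = 1239.84 eV·nm:
λ = hc/E = 1239.84 eV·nm / 48.37582 eV
λ = 25.629 nm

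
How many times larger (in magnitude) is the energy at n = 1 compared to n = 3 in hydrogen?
9.000

Using E_n = -13.6057 Z² / n² eV with Z = 1:

E_1 = -13.6057 / 1² = -13.6057 / 1 = -13.605700000 eV
E_3 = -13.6057 / 3² = -13.6057 / 9 = -1.511744444 eV

The ratio is:
E_1/E_3 = (-13.605700000) / (-1.511744444)
E_1/E_3 = (-13.6057/1) / (-13.6057/9)
E_1/E_3 = 9/1
E_1/E_3 = 9.000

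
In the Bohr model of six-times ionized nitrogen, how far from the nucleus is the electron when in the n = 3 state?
0.0680 nm (or 0.6804 Å)

The Bohr radius formula is:
r_n = n² a₀ / Z

where a₀ = 0.0529177 nm is the Bohr radius.

For N⁶⁺ (Z = 7) at n = 3:
r_3 = 3² × 0.0529177 nm / 7
r_3 = 9 × 0.0529177 nm / 7
r_3 = 0.47626 nm / 7
r_3 = 0.0680 nm

The electron orbits at approximately 0.0680 nm from the nucleus.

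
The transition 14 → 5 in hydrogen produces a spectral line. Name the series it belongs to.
Pfund series

The spectral series in hydrogen are named based on the final (lower) energy level:
- Lyman series: n_final = 1 (ultraviolet)
- Balmer series: n_final = 2 (visible/near-UV)
- Paschen series: n_final = 3 (infrared)
- Brackett series: n_final = 4 (infrared)
- Pfund series: n_final = 5 (far infrared)

Since this transition ends at n = 5, it belongs to the Pfund series.

For reference, this 14 → 5 line has photon energy
ΔE = 13.6057 eV × (1/5² - 1/14²) = 0.474811163 eV,
corresponding to wavelength λ = hc/ΔE = 1239.84 eV·nm / 0.474811163 eV = 2611.228 nm in the far infrared region.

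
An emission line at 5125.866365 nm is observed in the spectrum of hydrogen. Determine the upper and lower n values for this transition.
n = 10 → n = 6

First, find the photon energy from the wavelength (hc = 1239.84 eV·nm):
E = hc/λ = 1239.84 eV·nm / 5125.866365 nm = 0.24187911 eV

The energy levels of hydrogen satisfy E_n = -13.6057 / n² eV, so an emission n_i → n_f releases
ΔE = 13.6057 × (1/n_f² − 1/n_i²) eV.

Setting ΔE equal to the photon energy:
1/n_f² − 1/n_i² = 0.24187911 / 13.6057 = 0.017777778

Since 1/n_i² must be positive, we need 1/n_f² > 0.017777778, i.e. n_f ≤ 7. For each allowed n_f, solve n_i = (1/n_f² − 0.017777778)^(−1/2) and check whether it is a whole number:
  n_f = 1: 1/n_i² = 1.000000000 − 0.017777778 = 0.982222222 → n_i = 1.009  (not an integer) ✗
  n_f = 2: 1/n_i² = 0.250000000 − 0.017777778 = 0.232222222 → n_i = 2.075  (not an integer) ✗
  n_f = 3: 1/n_i² = 0.111111111 − 0.017777778 = 0.093333333 → n_i = 3.273  (not an integer) ✗
  n_f = 4: 1/n_i² = 0.062500000 − 0.017777778 = 0.044722222 → n_i = 4.729  (not an integer) ✗
  n_f = 5: 1/n_i² = 0.040000000 − 0.017777778 = 0.022222222 → n_i = 6.708  (not an integer) ✗
  n_f = 6: 1/n_i² = 0.027777778 − 0.017777778 = 0.010000000 → n_i = 10.000  → integer, n_i = 10 ✓
  n_f = 7: 1/n_i² = 0.020408163 − 0.017777778 = 0.002630385 → n_i = 19.498  (not an integer) ✗

Only n_f = 6 gives an integer upper level, n_i = 10.

The transition is from n = 10 to n = 6 (emission).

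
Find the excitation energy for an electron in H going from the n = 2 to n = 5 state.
2.857197 eV

The energy levels of a hydrogen-like atom are E_n = -13.6057 eV / n².

Energy at n = 2: E_2 = -13.6057 / 2² = -3.401425000 eV
Energy at n = 5: E_5 = -13.6057 / 5² = -0.544228000 eV

The excitation energy is the difference:
ΔE = E_5 - E_2
ΔE = -0.544228000 - (-3.401425000)
ΔE = 2.857197 eV

Since this is positive, energy must be absorbed (photon absorption).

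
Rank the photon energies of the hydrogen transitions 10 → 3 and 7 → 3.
10 → 3

Calculate the energy for each transition:

Transition 10 → 3:
ΔE₁ = |E_3 - E_10| = |-13.6057/3² - (-13.6057/10²)|
ΔE₁ = |-1.51174444 - (-0.13605700)| = 1.37569 eV

Transition 7 → 3:
ΔE₂ = |E_3 - E_7| = |-13.6057/3² - (-13.6057/7²)|
ΔE₂ = |-1.51174444 - (-0.27766735)| = 1.23408 eV

Since 1.37569 eV > 1.23408 eV, the transition 10 → 3 emits the more energetic photon.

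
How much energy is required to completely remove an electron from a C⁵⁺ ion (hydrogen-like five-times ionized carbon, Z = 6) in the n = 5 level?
19.592208 eV

The ionization energy is the energy needed to remove the electron completely (n → ∞).

For a hydrogen-like ion with Z = 6, E_n = -13.6057 Z² / n² eV.

At n = 5: E_5 = -13.6057 × 6² / 5² = -19.592208000 eV
At n = ∞: E_∞ = 0 eV

Ionization energy = E_∞ - E_5 = 0 - (-19.592208000) = 19.592208000 eV
Ionization energy ≈ 19.592208 eV

This is also called the binding energy of the electron in state n = 5.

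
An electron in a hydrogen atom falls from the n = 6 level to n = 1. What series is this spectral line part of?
Lyman series

The spectral series in hydrogen are named based on the final (lower) energy level:
- Lyman series: n_final = 1 (ultraviolet)
- Balmer series: n_final = 2 (visible/near-UV)
- Paschen series: n_final = 3 (infrared)
- Brackett series: n_final = 4 (infrared)
- Pfund series: n_final = 5 (far infrared)

Since this transition ends at n = 1, it belongs to the Lyman series.

For reference, this 6 → 1 line has photon energy
ΔE = 13.6057 eV × (1/1² - 1/6²) = 13.2278 eV,
corresponding to wavelength λ = hc/ΔE = 1239.84 eV·nm / 13.2278 eV = 93.73 nm in the ultraviolet region.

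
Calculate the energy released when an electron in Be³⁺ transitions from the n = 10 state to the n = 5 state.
6.5307 eV

The energy levels are E_n = -13.6057 Z² eV / n².

Energy at n = 10: E_10 = -13.6057 × 4² / 10² = -2.1769120 eV
Energy at n = 5: E_5 = -13.6057 × 4² / 5² = -8.7076480 eV

For emission (electron falling to lower state), the photon energy is:
E_photon = E_10 - E_5 = |-2.1769120 - (-8.7076480)|
E_photon = 6.5307 eV

This energy is carried away by the emitted photon.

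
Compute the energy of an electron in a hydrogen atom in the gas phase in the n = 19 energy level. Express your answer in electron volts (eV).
-0.0377 eV

The energy levels of a hydrogen-like atom are given by:
E_n = -13.6057 eV / n²

For n = 19:
E_19 = -13.6057 eV / 19²
E_19 = -13.6057 eV / 361
E_19 = -0.0377 eV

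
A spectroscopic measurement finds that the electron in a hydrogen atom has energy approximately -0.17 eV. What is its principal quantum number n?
n = 9

The exact energy levels follow E_n = -13.6057 eV / n².

The measured value (-0.17 eV) is reported to only 2 significant figures, so we must test candidate n values and see which one matches to that precision.

Candidate energies:
  n = 7:  E = -13.6057/7² = -0.277667 eV
  n = 8:  E = -13.6057/8² = -0.212589 eV
  n = 9:  E = -13.6057/9² = -0.167972 eV  ← matches
  n = 10:  E = -13.6057/10² = -0.136057 eV
  n = 11:  E = -13.6057/11² = -0.112444 eV

Checking against the measurement of -0.17 eV (2 sig figs), only n = 9 agrees:
E_9 = -0.167972 eV, which rounds to -0.17 eV ✓

Therefore n = 9.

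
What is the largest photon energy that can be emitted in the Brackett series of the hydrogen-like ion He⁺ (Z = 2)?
3.40143 eV

The series limit corresponds to the transition from n = ∞ to n = 4.
This is the highest energy (shortest wavelength) transition in the Brackett series.

E_∞ = 0 eV
E_4 = -13.6057 × 2² / 4² = -3.40143 eV

Energy at series limit:
ΔE = E_∞ - E_4 = 0 - (-3.40143) = 3.40143 eV

This energy equals the ionization energy from the n = 4 state of He⁺.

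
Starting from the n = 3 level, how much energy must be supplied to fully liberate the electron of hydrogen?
1.5117 eV

The ionization energy is the energy needed to remove the electron completely (n → ∞).

For hydrogen, E_n = -13.6057 eV / n².

At n = 3: E_3 = -13.6057 / 3² = -1.5117444 eV
At n = ∞: E_∞ = 0 eV

Ionization energy = E_∞ - E_3 = 0 - (-1.5117444) = 1.5117444 eV
Ionization energy ≈ 1.5117 eV

This is also called the binding energy of the electron in state n = 3.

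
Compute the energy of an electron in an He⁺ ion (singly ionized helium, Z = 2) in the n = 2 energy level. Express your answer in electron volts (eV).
-13.606 eV

The energy levels of a hydrogen-like atom are given by:
E_n = -13.6057 Z² / n² eV  (with Z = 2 for He⁺)

For n = 2:
E_2 = -13.6057 × 2² / 2²
E_2 = -13.6057 × 4 / 4
E_2 = -13.606 eV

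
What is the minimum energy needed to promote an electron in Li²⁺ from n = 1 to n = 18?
122.073364 eV

The energy levels of a hydrogen-like atom are E_n = -13.6057 Z² eV / n².

Energy at n = 1: E_1 = -13.6057 × 3² / 1² = -122.451300000 eV
Energy at n = 18: E_18 = -13.6057 × 3² / 18² = -0.377936111 eV

The excitation energy is the difference:
ΔE = E_18 - E_1
ΔE = -0.377936111 - (-122.451300000)
ΔE = 122.073364 eV

Since this is positive, energy must be absorbed (photon absorption).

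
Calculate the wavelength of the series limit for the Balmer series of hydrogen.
364.5061 nm

The series limit corresponds to the transition from n = ∞ to n = 2.
This is the highest energy (shortest wavelength) transition in the Balmer series.

E_∞ = 0 eV
E_2 = -13.6057 / 2² = -3.40142500 eV

Energy at series limit:
ΔE = E_∞ - E_2 = 0 - (-3.40142500) = 3.40142500 eV
λ = hc/E = 1239.84 eV·nm / 3.40142500 eV = 364.5061 nm

This energy equals the ionization energy from the n = 2 state of hydrogen.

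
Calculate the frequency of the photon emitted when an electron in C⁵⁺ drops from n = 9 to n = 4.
5.940e+15 Hz

First, find the transition energy:
E_9 = -13.6057 × 6² / 9² = -6.046978 eV
E_4 = -13.6057 × 6² / 4² = -30.612825 eV
|ΔE| = |E_4 - E_9| = 24.565847 eV

Convert to Joules: E = 24.565847 eV × (1.602177 × 10⁻¹⁹ J/eV) = 3.93588e-18 J

Using E = hf:
f = E/h = 3.93588e-18 J / (6.62607 × 10⁻³⁴ J·s)
f = 5.940e+15 Hz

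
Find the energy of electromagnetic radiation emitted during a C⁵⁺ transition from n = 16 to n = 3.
52.51 eV

The energy levels are E_n = -13.6057 Z² eV / n².

Energy at n = 16: E_16 = -13.6057 × 6² / 16² = -1.91330 eV
Energy at n = 3: E_3 = -13.6057 × 6² / 3² = -54.42280 eV

For emission (electron falling to lower state), the photon energy is:
E_photon = E_16 - E_3 = |-1.91330 - (-54.42280)|
E_photon = 52.51 eV

This energy is carried away by the emitted photon.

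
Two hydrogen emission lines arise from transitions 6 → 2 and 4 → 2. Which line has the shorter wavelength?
6 → 2

Calculate the energy for each transition:

Transition 6 → 2:
ΔE₁ = |E_2 - E_6| = |-13.6057/2² - (-13.6057/6²)|
ΔE₁ = |-3.40142500000 - (-0.37793611111)| = 3.02348889 eV

Transition 4 → 2:
ΔE₂ = |E_2 - E_4| = |-13.6057/2² - (-13.6057/4²)|
ΔE₂ = |-3.40142500000 - (-0.85035625000)| = 2.55106875 eV

Since 3.02348889 eV > 2.55106875 eV, the transition 6 → 2 emits the more energetic photon.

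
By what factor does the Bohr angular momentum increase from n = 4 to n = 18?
4.500

In the Bohr model, L_n = nℏ, so the ratio is purely the ratio of quantum numbers:

L_18/L_4 = 18ℏ / 4ℏ = 18/4 = 4.500

The angular momentum scales linearly with n.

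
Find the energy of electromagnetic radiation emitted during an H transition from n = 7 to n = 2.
3.124 eV

The energy levels are E_n = -13.6057 eV / n².

Energy at n = 7: E_7 = -13.6057 / 7² = -0.277667 eV
Energy at n = 2: E_2 = -13.6057 / 2² = -3.401425 eV

For emission (electron falling to lower state), the photon energy is:
E_photon = E_7 - E_2 = |-0.277667 - (-3.401425)|
E_photon = 3.124 eV

This energy is carried away by the emitted photon.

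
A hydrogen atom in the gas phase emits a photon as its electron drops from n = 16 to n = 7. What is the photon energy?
0.224520 eV

The energy levels are E_n = -13.6057 eV / n².

Energy at n = 16: E_16 = -13.6057 / 16² = -0.053147266 eV
Energy at n = 7: E_7 = -13.6057 / 7² = -0.277667347 eV

For emission (electron falling to lower state), the photon energy is:
E_photon = E_16 - E_7 = |-0.053147266 - (-0.277667347)|
E_photon = 0.224520 eV

This energy is carried away by the emitted photon.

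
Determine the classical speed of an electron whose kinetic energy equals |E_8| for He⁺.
5.46923e+05 m/s (or 0.182% of c)

The binding energy at n = 8 for He⁺ is:
E_8 = -13.6057 × 2²/8² = -0.850356250 eV
|E_8| = 0.850356250 eV

Convert to Joules:
KE = 0.850356250 eV × (1.602177 × 10⁻¹⁹ J/eV) = 1.3624212e-19 J

Using KE = ½mv²:
v = √(2·KE/m_e)
v = √(2 × 1.3624212e-19 J / 9.10938 × 10⁻³¹ kg)
v = 5.46923e+05 m/s

This is approximately 0.182% the speed of light.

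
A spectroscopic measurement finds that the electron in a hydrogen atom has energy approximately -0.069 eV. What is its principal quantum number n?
n = 14

The exact energy levels follow E_n = -13.6057 eV / n².

The measured value (-0.069 eV) is reported to only 2 significant figures, so we must test candidate n values and see which one matches to that precision.

Candidate energies:
  n = 12:  E = -13.6057/12² = -0.09448 eV
  n = 13:  E = -13.6057/13² = -0.08051 eV
  n = 14:  E = -13.6057/14² = -0.06942 eV  ← matches
  n = 15:  E = -13.6057/15² = -0.06047 eV
  n = 16:  E = -13.6057/16² = -0.05315 eV

Checking against the measurement of -0.069 eV (2 sig figs), only n = 14 agrees:
E_14 = -0.06942 eV, which rounds to -0.069 eV ✓

Therefore n = 14.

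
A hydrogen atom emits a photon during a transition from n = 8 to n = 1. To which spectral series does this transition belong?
Lyman series

The spectral series in hydrogen are named based on the final (lower) energy level:
- Lyman series: n_final = 1 (ultraviolet)
- Balmer series: n_final = 2 (visible/near-UV)
- Paschen series: n_final = 3 (infrared)
- Brackett series: n_final = 4 (infrared)
- Pfund series: n_final = 5 (far infrared)

Since this transition ends at n = 1, it belongs to the Lyman series.

For reference, this 8 → 1 line has photon energy
ΔE = 13.6057 eV × (1/1² - 1/8²) = 13.3931109 eV,
corresponding to wavelength λ = hc/ΔE = 1239.84 eV·nm / 13.3931109 eV = 92.57297 nm in the ultraviolet region.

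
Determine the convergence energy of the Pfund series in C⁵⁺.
19.59221 eV

The series limit corresponds to the transition from n = ∞ to n = 5.
This is the highest energy (shortest wavelength) transition in the Pfund series.

E_∞ = 0 eV
E_5 = -13.6057 × 6² / 5² = -19.59221 eV

Energy at series limit:
ΔE = E_∞ - E_5 = 0 - (-19.59221) = 19.59221 eV

This energy equals the ionization energy from the n = 5 state of C⁵⁺.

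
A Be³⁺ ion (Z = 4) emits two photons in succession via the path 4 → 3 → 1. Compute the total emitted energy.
204.08550 eV

The energy levels of Be³⁺ are E_n = -13.6057 × 4² / n² eV.

First transition (4 → 3):
ΔE₁ = |E_3 - E_4|
ΔE₁ = |-24.18791111111 - (-13.60570000000)| = 10.58221111 eV

Second transition (3 → 1):
ΔE₂ = |E_1 - E_3|
ΔE₂ = |-217.69120000000 - (-24.18791111111)| = 193.50328889 eV

Total energy released:
E_total = ΔE₁ + ΔE₂ = 10.58221111 + 193.50328889 = 204.08550 eV

Note: This equals the direct transition 4 → 1: 204.08550 eV ✓
Energy is conserved regardless of the path taken.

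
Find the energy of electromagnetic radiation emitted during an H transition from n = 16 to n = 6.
0.32479 eV

The energy levels are E_n = -13.6057 eV / n².

Energy at n = 16: E_16 = -13.6057 / 16² = -0.05314727 eV
Energy at n = 6: E_6 = -13.6057 / 6² = -0.37793611 eV

For emission (electron falling to lower state), the photon energy is:
E_photon = E_16 - E_6 = |-0.05314727 - (-0.37793611)|
E_photon = 0.32479 eV

This energy is carried away by the emitted photon.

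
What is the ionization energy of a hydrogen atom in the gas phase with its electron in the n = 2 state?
3.40 eV

The ionization energy is the energy needed to remove the electron completely (n → ∞).

For hydrogen, E_n = -13.6057 eV / n².

At n = 2: E_2 = -13.6057 / 2² = -3.40143 eV
At n = ∞: E_∞ = 0 eV

Ionization energy = E_∞ - E_2 = 0 - (-3.40143) = 3.40143 eV
Ionization energy ≈ 3.40 eV

This is also called the binding energy of the electron in state n = 2.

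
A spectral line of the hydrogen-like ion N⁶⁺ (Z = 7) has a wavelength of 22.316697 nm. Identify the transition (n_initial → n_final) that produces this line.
n = 6 → n = 3

First, find the photon energy from the wavelength (hc = 1239.84 eV·nm):
E = hc/λ = 1239.84 eV·nm / 22.316697 nm = 55.556609 eV

The energy levels of N⁶⁺ satisfy E_n = -13.6057 × 7² / n² eV, so an emission n_i → n_f releases
ΔE = 13.6057 × 7² × (1/n_f² − 1/n_i²) eV.

Setting ΔE equal to the photon energy:
1/n_f² − 1/n_i² = 55.556609 / (13.6057 × 7²) = 0.083333334

Since 1/n_i² must be positive, we need 1/n_f² > 0.083333334, i.e. n_f ≤ 3. For each allowed n_f, solve n_i = (1/n_f² − 0.083333334)^(−1/2) and check whether it is a whole number:
  n_f = 1: 1/n_i² = 1.000000000 − 0.083333334 = 0.916666666 → n_i = 1.044  (not an integer) ✗
  n_f = 2: 1/n_i² = 0.250000000 − 0.083333334 = 0.166666666 → n_i = 2.449  (not an integer) ✗
  n_f = 3: 1/n_i² = 0.111111111 − 0.083333334 = 0.027777777 → n_i = 6.000  → integer, n_i = 6 ✓

Only n_f = 3 gives an integer upper level, n_i = 6.

The transition is from n = 6 to n = 3 (emission).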